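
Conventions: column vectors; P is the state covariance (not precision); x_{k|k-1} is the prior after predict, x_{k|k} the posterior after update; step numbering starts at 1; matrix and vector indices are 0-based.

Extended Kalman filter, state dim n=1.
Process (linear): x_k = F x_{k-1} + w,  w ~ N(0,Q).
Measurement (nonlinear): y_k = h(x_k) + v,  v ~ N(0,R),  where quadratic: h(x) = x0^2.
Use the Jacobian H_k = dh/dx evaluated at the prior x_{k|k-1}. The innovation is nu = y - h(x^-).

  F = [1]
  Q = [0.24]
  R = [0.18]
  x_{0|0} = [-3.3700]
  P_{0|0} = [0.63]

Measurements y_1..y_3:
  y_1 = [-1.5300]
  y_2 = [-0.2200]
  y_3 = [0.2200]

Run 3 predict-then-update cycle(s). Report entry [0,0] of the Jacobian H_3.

H_jac[0,0] = -1.4444

step 1: x^-=[-3.3700]  P^-=[0.8700]  H_jac=[-6.7400]  S=[39.7020]  K=[-0.1477]  nu=[-12.8869]  x^+=[-1.4667]  P^+=[0.0039]
step 2: x^-=[-1.4667]  P^-=[0.2439]  H_jac=[-2.9333]  S=[2.2790]  K=[-0.3140]  nu=[-2.3711]  x^+=[-0.7222]  P^+=[0.0193]
step 3: x^-=[-0.7222]  P^-=[0.2593]  H_jac=[-1.4444]  S=[0.7209]  K=[-0.5195]  nu=[-0.3015]  x^+=[-0.5655]  P^+=[0.0647]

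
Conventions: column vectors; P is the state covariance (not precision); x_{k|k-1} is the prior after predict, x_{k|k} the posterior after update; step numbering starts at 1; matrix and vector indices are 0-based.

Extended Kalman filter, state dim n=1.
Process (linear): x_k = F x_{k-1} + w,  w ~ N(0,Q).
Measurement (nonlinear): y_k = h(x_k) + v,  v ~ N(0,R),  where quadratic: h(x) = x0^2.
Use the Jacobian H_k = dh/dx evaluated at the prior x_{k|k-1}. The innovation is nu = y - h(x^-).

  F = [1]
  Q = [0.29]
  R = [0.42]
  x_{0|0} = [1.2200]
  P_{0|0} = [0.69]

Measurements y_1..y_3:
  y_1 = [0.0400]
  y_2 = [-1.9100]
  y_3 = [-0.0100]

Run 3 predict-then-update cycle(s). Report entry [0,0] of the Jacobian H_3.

H_jac[0,0] = -0.7897

step 1: x^-=[1.2200]  P^-=[0.9800]  H_jac=[2.4400]  S=[6.2545]  K=[0.3823]  nu=[-1.4484]  x^+=[0.6663]  P^+=[0.0658]
step 2: x^-=[0.6663]  P^-=[0.3558]  H_jac=[1.3325]  S=[1.0518]  K=[0.4508]  nu=[-2.3539]  x^+=[-0.3948]  P^+=[0.1421]
step 3: x^-=[-0.3948]  P^-=[0.4321]  H_jac=[-0.7897]  S=[0.6894]  K=[-0.4949]  nu=[-0.1659]  x^+=[-0.3127]  P^+=[0.2632]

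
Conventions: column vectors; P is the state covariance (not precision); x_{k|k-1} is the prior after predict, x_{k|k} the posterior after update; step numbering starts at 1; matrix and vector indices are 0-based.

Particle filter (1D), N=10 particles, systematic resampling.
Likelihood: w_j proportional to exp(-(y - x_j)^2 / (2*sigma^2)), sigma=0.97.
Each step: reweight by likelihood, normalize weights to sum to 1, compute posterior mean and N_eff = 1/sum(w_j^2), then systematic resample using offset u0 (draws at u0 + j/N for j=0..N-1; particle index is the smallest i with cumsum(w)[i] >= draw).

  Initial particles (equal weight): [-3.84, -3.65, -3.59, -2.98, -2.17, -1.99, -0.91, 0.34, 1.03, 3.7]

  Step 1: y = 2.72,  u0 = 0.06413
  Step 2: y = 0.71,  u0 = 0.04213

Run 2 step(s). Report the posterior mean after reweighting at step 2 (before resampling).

post_mean = 1.0857

step 1: w=[0.0000, 0.0000, 0.0000, 0.0000, 0.0000, 0.0000, 0.0010, 0.0567, 0.2520, 0.6902]  mean=2.8317  Neff=1.8411  idx=[8, 8, 8, 9, 9, 9, 9, 9, 9, 9]
step 2: w=[0.3264, 0.3264, 0.3264, 0.0030, 0.0030, 0.0030, 0.0030, 0.0030, 0.0030, 0.0030]  mean=1.0857  Neff=3.1285  idx=[0, 0, 0, 1, 1, 1, 1, 2, 2, 2]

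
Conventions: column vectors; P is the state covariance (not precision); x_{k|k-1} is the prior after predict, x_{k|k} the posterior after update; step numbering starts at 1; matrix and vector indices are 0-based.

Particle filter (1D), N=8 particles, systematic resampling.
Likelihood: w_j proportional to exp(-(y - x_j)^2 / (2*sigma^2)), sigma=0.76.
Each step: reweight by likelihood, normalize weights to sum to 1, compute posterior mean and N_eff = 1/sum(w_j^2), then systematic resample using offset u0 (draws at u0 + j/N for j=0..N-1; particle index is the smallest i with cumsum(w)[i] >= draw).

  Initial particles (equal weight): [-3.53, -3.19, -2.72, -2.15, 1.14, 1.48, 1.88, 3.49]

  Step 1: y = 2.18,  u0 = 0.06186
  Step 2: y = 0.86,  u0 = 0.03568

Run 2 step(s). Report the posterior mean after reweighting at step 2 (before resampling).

post_mean = 1.5206

step 1: w=[0.0000, 0.0000, 0.0000, 0.0000, 0.1784, 0.2977, 0.4209, 0.1030]  mean=1.7947  Neff=3.2445  idx=[4, 5, 5, 5, 6, 6, 6, 7]
step 2: w=[0.2170, 0.1665, 0.1665, 0.1665, 0.0943, 0.0943, 0.0943, 0.0006]  mean=1.5206  Neff=6.3728  idx=[0, 0, 1, 2, 2, 3, 4, 6]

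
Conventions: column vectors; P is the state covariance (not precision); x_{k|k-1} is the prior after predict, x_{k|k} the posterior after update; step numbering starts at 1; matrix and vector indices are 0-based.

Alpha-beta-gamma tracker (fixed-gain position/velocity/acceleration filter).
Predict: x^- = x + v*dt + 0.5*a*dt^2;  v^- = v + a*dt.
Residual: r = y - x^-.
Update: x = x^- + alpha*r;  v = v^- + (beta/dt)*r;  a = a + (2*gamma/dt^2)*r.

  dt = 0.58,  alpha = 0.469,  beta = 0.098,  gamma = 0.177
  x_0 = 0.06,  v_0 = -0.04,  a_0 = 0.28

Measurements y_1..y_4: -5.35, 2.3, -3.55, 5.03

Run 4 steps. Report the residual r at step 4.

resid = 9.4780

step 1: x_pred=0.0839  r=-5.4339  x^+=-2.4646  v^+=-0.7957  a^+=-5.4382
step 2: x_pred=-3.8408  r=6.1408  x^+=-0.9608  v^+=-2.9123  a^+=1.0239
step 3: x_pred=-2.4777  r=-1.0723  x^+=-2.9806  v^+=-2.4996  a^+=-0.1045
step 4: x_pred=-4.4480  r=9.4780  x^+=-0.0028  v^+=-0.9588  a^+=9.8693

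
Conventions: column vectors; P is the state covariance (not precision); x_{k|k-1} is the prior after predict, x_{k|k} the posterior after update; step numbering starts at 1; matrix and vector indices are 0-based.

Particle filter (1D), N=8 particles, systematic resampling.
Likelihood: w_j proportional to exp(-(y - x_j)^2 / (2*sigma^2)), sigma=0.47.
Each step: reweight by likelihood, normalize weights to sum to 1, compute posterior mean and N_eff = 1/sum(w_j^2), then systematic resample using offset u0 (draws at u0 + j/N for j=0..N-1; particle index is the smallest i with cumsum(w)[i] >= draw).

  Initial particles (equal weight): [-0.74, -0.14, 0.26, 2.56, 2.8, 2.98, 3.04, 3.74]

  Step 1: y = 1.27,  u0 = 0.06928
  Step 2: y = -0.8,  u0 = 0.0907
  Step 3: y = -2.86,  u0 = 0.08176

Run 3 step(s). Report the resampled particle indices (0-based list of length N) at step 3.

resampled_idx = [0, 0, 1, 1, 2, 2, 3, 3]

step 1: w=[0.0008, 0.0789, 0.7053, 0.1642, 0.0355, 0.0095, 0.0059, 0.0000]  mean=0.7377  Neff=1.8796  idx=[1, 2, 2, 2, 2, 2, 3, 3]
step 2: w=[0.4870, 0.1026, 0.1026, 0.1026, 0.1026, 0.1026, 0.0000, 0.0000]  mean=0.0652  Neff=3.4510  idx=[0, 0, 0, 0, 2, 3, 4, 5]
step 3: w=[0.2487, 0.2487, 0.2487, 0.2487, 0.0013, 0.0013, 0.0013, 0.0013]  mean=-0.1380  Neff=4.0404  idx=[0, 0, 1, 1, 2, 2, 3, 3]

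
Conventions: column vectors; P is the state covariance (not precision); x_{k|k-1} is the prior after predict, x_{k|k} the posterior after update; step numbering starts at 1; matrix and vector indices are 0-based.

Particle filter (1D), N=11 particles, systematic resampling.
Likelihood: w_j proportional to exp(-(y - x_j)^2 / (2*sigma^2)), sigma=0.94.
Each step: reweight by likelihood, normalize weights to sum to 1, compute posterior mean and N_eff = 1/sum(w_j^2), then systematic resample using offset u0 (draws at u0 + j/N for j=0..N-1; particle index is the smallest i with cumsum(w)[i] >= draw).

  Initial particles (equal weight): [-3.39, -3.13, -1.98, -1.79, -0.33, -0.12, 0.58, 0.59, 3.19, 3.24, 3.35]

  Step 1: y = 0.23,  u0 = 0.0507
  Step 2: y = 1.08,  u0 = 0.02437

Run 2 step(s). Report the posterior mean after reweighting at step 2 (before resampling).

post_mean = 0.3111

step 1: w=[0.0002, 0.0004, 0.0165, 0.0260, 0.2195, 0.2446, 0.2446, 0.2436, 0.0018, 0.0016, 0.0011]  mean=0.1170  Neff=4.3828  idx=[4, 4, 4, 5, 5, 5, 6, 6, 7, 7, 7]
step 2: w=[0.0488, 0.0488, 0.0488, 0.0665, 0.0665, 0.0665, 0.1304, 0.1304, 0.1311, 0.1311, 0.1311]  mean=0.3111  Neff=9.4343  idx=[0, 2, 3, 5, 6, 7, 7, 8, 9, 9, 10]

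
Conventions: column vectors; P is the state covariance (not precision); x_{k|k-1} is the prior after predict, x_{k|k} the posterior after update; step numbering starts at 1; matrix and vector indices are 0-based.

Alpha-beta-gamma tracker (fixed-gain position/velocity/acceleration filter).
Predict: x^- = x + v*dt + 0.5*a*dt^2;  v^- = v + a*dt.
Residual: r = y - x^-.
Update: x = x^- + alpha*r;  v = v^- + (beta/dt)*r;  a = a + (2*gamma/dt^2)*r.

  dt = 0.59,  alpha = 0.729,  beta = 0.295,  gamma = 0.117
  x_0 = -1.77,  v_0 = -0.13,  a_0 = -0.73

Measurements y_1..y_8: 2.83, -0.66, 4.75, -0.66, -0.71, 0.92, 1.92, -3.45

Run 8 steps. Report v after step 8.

v_post = -3.4373

step 1: x_pred=-1.9738  r=4.8038  x^+=1.5282  v^+=1.8412  a^+=2.4992
step 2: x_pred=3.0495  r=-3.7095  x^+=0.3453  v^+=1.4610  a^+=0.0056
step 3: x_pred=1.2082  r=3.5418  x^+=3.7902  v^+=3.2352  a^+=2.3865
step 4: x_pred=6.1143  r=-6.7743  x^+=1.1758  v^+=1.2560  a^+=-2.1673
step 5: x_pred=1.5397  r=-2.2497  x^+=-0.1003  v^+=-1.1475  a^+=-3.6796
step 6: x_pred=-1.4178  r=2.3378  x^+=0.2865  v^+=-2.1496  a^+=-2.1081
step 7: x_pred=-1.3487  r=3.2687  x^+=1.0342  v^+=-1.7590  a^+=0.0892
step 8: x_pred=0.0119  r=-3.4619  x^+=-2.5118  v^+=-3.4373  a^+=-2.2379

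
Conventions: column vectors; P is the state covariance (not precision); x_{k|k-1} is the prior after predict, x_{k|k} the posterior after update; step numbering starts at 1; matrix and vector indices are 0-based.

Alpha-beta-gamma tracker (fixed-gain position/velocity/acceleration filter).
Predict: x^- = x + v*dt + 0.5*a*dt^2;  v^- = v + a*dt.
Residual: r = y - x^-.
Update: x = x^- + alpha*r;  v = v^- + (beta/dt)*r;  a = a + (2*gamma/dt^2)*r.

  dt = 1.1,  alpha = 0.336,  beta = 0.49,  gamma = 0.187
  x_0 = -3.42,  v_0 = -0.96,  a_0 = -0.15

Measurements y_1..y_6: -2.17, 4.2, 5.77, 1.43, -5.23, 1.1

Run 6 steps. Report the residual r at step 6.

resid = 3.8390

step 1: x_pred=-4.5667  r=2.3967  x^+=-3.7614  v^+=-0.0574  a^+=0.5908
step 2: x_pred=-3.4671  r=7.6671  x^+=-0.8909  v^+=4.0079  a^+=2.9606
step 3: x_pred=5.3089  r=0.4611  x^+=5.4638  v^+=7.4700  a^+=3.1032
step 4: x_pred=15.5582  r=-14.1282  x^+=10.8111  v^+=4.5900  a^+=-1.2637
step 5: x_pred=15.0956  r=-20.3256  x^+=8.2662  v^+=-5.8543  a^+=-7.5462
step 6: x_pred=-2.7390  r=3.8390  x^+=-1.4491  v^+=-12.4450  a^+=-6.3596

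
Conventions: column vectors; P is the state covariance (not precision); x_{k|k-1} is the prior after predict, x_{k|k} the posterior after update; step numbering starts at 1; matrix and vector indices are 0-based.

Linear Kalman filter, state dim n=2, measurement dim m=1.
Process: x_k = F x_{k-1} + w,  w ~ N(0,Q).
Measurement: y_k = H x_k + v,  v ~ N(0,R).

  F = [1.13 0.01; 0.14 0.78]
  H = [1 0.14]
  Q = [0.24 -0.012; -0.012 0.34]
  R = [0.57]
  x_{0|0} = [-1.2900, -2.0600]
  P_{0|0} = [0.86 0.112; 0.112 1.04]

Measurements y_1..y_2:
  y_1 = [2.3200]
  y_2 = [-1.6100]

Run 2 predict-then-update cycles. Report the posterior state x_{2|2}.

x_post = [-0.2026, -0.9853]

step 1: x^-=[-1.4783, -1.7874]  P^-=[1.3408 0.2310; 0.2310 1.0141]  S=[1.9953]  K=[0.6882; 0.1869]  nu=[4.0485]  x^+=[1.3077, -1.0306]  P^+=[0.3958 -0.0257; -0.0257 0.9443]
step 2: x^-=[1.4675, -0.6208]  P^-=[0.7450 0.0353; 0.0353 0.9167]  S=[1.3428]  K=[0.5585; 0.1219]  nu=[-2.9905]  x^+=[-0.2026, -0.9853]  P^+=[0.3262 -0.0561; -0.0561 0.8967]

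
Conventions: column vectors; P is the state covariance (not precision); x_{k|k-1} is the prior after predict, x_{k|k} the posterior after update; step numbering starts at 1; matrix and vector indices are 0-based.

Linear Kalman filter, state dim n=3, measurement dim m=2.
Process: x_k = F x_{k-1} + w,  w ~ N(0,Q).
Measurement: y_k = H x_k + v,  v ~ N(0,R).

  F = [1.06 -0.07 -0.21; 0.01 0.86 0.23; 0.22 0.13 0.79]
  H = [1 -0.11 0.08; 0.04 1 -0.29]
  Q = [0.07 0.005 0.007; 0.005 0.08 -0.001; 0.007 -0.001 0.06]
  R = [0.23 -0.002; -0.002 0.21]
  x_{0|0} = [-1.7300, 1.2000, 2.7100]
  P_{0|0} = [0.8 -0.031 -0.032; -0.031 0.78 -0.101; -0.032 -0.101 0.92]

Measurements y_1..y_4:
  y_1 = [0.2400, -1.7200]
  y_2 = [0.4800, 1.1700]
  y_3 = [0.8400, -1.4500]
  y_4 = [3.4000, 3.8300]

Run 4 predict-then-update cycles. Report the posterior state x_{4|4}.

x_post = [1.6286, 1.6813, 1.0887]

step 1: x^-=[-2.4869, 1.6380, 1.9163]  P^-=[1.0292 -0.0940 0.0131; -0.0940 0.6650 0.1757; 0.0131 0.1757 0.6524]  S=[1.2911 -0.1268; -0.1268 0.8218]  K=[0.8115 0.0563; -0.0464 0.7355; 0.0345 -0.0105]  nu=[2.7538, -2.7028]  x^+=[-0.4044, -0.4775, 2.0397]  P^+=[0.1880 -0.0041 -0.0235; -0.0041 0.2090 0.1874; -0.0235 0.1874 0.6507]
step 2: x^-=[-0.8236, 0.0544, 1.4603]  P^-=[0.3275 -0.0833 -0.0936; -0.0833 0.3430 0.2718; -0.0936 0.2718 0.5088]  S=[0.5635 -0.0641; -0.0641 0.4342]  K=[0.5827 -0.0131; -0.1097 0.5846; -0.1173 0.2601]  nu=[1.1927, 1.5720]  x^+=[-0.1493, 0.8425, 1.7293]  P^+=[0.1351 -0.0220 -0.0438; -0.0220 0.1796 0.1923; -0.0438 0.1923 0.4678]
step 3: x^-=[-0.5803, 1.1208, 1.4429]  P^-=[0.2717 -0.0954 -0.0939; -0.0954 0.3131 0.2340; -0.0939 0.2340 0.3845]  S=[0.5098 -0.0764; -0.0764 0.4147]  K=[0.5328 -0.0401; -0.1345 0.5574; -0.1352 0.2614]  nu=[1.4282, -2.1292]  x^+=[0.2660, -0.2580, 0.6932]  P^+=[0.1231 -0.0265 -0.0418; -0.0265 0.1636 0.1559; -0.0418 0.1559 0.3415]
step 4: x^-=[0.1545, -0.0598, 0.5726]  P^-=[0.2513 -0.0850 -0.0716; -0.0850 0.2801 0.1827; -0.0716 0.1827 0.2978]  S=[0.4906 -0.0733; -0.0733 0.4044]  K=[0.5134 -0.0408; -0.1270 0.5301; -0.1068 0.2117]  nu=[3.1931, 4.0497]  x^+=[1.6286, 1.6813, 1.0887]  P^+=[0.1182 -0.0239 -0.0330; -0.0239 0.1486 0.1245; -0.0330 0.1245 0.2708]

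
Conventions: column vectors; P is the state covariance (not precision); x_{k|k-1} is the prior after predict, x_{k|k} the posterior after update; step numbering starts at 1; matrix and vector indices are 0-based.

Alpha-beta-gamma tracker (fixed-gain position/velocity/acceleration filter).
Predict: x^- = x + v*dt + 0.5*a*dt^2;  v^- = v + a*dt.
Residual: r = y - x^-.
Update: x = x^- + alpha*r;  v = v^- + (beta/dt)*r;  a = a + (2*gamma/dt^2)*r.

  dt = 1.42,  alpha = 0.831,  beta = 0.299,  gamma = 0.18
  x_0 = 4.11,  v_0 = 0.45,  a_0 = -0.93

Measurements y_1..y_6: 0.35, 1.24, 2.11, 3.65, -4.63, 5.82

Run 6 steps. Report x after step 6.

step 1: x_pred=3.8114  r=-3.4614  x^+=0.9350  v^+=-1.5994  a^+=-1.5480
step 2: x_pred=-2.8969  r=4.1369  x^+=0.5409  v^+=-2.9265  a^+=-0.8094
step 3: x_pred=-4.4308  r=6.5408  x^+=1.0046  v^+=-2.6986  a^+=0.3584
step 4: x_pred=-2.4661  r=6.1161  x^+=2.6164  v^+=-0.9019  a^+=1.4503
step 5: x_pred=2.7979  r=-7.4279  x^+=-3.3747  v^+=-0.4065  a^+=0.1242
step 6: x_pred=-3.8267  r=9.6467  x^+=4.1897  v^+=1.8011  a^+=1.8464

x_post = 4.1897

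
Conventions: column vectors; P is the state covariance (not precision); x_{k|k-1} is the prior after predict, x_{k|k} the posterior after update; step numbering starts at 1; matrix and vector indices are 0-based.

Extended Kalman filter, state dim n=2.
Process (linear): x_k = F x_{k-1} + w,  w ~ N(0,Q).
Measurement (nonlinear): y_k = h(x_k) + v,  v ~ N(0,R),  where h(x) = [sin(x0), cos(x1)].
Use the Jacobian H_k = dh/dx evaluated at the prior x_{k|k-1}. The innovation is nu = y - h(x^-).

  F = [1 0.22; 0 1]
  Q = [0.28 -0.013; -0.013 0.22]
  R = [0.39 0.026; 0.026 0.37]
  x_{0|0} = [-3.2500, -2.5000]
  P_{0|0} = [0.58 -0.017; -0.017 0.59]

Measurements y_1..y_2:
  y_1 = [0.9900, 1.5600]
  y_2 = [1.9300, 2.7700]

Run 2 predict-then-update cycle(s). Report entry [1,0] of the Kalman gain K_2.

K[1,0] = -0.0751

step 1: x^-=[-3.8000, -2.5000]  P^-=[0.8811 0.0998; 0.0998 0.8100]  H_jac=[-0.7910 0.0000; 0.0000 0.5985]  S=[0.9412 -0.0212; -0.0212 0.6601]  K=[-0.7389 0.0667; -0.0673 0.7322]  nu=[0.3781, 2.3611]  x^+=[-3.9219, -0.7967]  P^+=[0.3621 0.0091; 0.0091 0.4497]
step 2: x^-=[-4.0972, -0.7967]  P^-=[0.6679 0.0951; 0.0951 0.6697]  H_jac=[-0.5771 0.0000; 0.0000 0.7150]  S=[0.6125 -0.0132; -0.0132 0.7124]  K=[-0.6276 0.0838; -0.0751 0.6708]  nu=[1.1133, 2.0709]  x^+=[-4.6224, 0.5089]  P^+=[0.4203 0.0205; 0.0205 0.3444]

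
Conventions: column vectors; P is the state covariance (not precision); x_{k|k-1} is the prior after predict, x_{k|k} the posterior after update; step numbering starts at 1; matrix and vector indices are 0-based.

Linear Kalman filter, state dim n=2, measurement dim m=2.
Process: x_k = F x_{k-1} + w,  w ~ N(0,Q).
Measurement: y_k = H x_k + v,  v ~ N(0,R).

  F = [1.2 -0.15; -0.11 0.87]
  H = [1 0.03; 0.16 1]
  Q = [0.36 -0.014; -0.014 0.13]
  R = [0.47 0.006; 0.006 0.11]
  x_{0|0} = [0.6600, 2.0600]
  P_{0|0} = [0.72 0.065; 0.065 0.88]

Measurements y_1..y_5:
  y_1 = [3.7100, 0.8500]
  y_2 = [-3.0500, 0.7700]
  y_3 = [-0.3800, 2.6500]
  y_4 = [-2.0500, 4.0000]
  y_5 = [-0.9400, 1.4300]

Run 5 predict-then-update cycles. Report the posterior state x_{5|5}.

step 1: x^-=[0.4830, 1.7196]  P^-=[1.3932 -0.1549; -0.1549 0.7923]  S=[1.8546 0.0970; 0.0970 0.8884]  K=[0.7490 -0.0053; -0.1166 0.8767]  nu=[3.1754, -0.9469]  x^+=[2.8663, 0.5193]  P^+=[0.3536 -0.0527; -0.0527 0.1042]
step 2: x^-=[3.3617, 0.1365]  P^-=[0.8904 -0.1301; -0.1301 0.2232]  S=[1.3528 0.0244; 0.0244 0.3144]  K=[0.6555 -0.0116; -0.1030 0.6518]  nu=[-6.4158, 0.0956]  x^+=[-0.8452, 0.8596]  P^+=[0.3094 -0.0469; -0.0469 0.0786]
step 3: x^-=[-1.1431, 0.8409]  P^-=[0.8242 -0.1148; -0.1148 0.2022]  S=[1.2875 0.0286; 0.0286 0.2966]  K=[0.6376 -0.0039; -0.0984 0.6293]  nu=[0.7379, 1.9920]  x^+=[-0.6804, 2.0219]  P^+=[0.3010 -0.0448; -0.0448 0.0758]
step 4: x^-=[-1.1197, 1.8339]  P^-=[0.8112 -0.1111; -0.1111 0.1996]  S=[1.2747 0.0302; 0.0302 0.2948]  K=[0.6338 -0.0014; -0.0973 0.6267]  nu=[-0.9853, 2.3453]  x^+=[-1.7475, 3.3994]  P^+=[0.2992 -0.0442; -0.0442 0.0754]
step 5: x^-=[-2.6069, 3.1497]  P^-=[0.8085 -0.1102; -0.1102 0.1992]  S=[1.2720 0.0306; 0.0306 0.2946]  K=[0.6330 -0.0008; -0.0970 0.6263]  nu=[1.5724, -1.3026]  x^+=[-1.6106, 2.1814]  P^+=[0.2988 -0.0441; -0.0441 0.0754]

x_post = [-1.6106, 2.1814]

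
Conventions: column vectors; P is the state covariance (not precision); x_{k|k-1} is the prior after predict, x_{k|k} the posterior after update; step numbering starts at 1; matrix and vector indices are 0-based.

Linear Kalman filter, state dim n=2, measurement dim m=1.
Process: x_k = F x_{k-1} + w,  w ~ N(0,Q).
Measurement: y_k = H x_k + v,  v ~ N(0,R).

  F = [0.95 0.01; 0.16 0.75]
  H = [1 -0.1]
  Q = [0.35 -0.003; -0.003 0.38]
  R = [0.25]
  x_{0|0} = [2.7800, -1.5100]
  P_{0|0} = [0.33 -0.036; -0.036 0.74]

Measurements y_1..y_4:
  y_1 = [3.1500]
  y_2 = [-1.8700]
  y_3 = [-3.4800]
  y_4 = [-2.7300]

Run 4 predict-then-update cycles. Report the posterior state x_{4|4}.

step 1: x^-=[2.6259, -0.6877]  P^-=[0.6472 0.0270; 0.0270 0.7961]  S=[0.8998]  K=[0.7163; -0.0585]  nu=[0.4553]  x^+=[2.9521, -0.7143]  P^+=[0.1855 0.0647; 0.0647 0.7930]
step 2: x^-=[2.7973, -0.0634]  P^-=[0.5188 0.0773; 0.0773 0.8463]  S=[0.7618]  K=[0.6709; -0.0096]  nu=[-4.6737]  x^+=[-0.3380, -0.0187]  P^+=[0.1759 0.0822; 0.0822 0.8463]
step 3: x^-=[-0.3213, -0.0681]  P^-=[0.5104 0.0888; 0.0888 0.8803]  S=[0.7515]  K=[0.6674; 0.0010]  nu=[-3.1655]  x^+=[-2.4340, -0.0714]  P^+=[0.1757 0.0883; 0.0883 0.8803]
step 4: x^-=[-2.3131, -0.4430]  P^-=[0.5103 0.0934; 0.0934 0.9008]  S=[0.7507]  K=[0.6674; 0.0044]  nu=[-0.4612]  x^+=[-2.6209, -0.4450]  P^+=[0.1760 0.0912; 0.0912 0.9008]

x_post = [-2.6209, -0.4450]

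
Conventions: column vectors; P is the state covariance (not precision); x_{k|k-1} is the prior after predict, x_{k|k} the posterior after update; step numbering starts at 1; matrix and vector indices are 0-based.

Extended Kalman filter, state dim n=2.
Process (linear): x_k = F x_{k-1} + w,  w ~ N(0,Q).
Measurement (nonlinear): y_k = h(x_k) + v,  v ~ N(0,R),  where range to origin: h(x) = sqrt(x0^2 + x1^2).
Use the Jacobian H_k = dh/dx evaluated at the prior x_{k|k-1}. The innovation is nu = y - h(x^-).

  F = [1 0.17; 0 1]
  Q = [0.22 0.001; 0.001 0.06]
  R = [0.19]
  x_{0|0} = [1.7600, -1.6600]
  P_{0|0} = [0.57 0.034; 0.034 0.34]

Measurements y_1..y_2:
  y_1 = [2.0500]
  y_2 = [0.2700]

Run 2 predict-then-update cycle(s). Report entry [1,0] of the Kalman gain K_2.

K[1,0] = -0.3327

step 1: x^-=[1.4778, -1.6600]  P^-=[0.8114 0.0928; 0.0928 0.4000]  H_jac=[0.6649 -0.7469]  S=[0.6797]  K=[0.6918; -0.3488]  nu=[-0.1725]  x^+=[1.3585, -1.5998]  P^+=[0.4861 0.2568; 0.2568 0.3173]
step 2: x^-=[1.0865, -1.5998]  P^-=[0.8026 0.3117; 0.3117 0.3773]  H_jac=[0.5618 -0.8273]  S=[0.4118]  K=[0.4688; -0.3327]  nu=[-1.6639]  x^+=[0.3065, -1.0462]  P^+=[0.7121 0.3760; 0.3760 0.3317]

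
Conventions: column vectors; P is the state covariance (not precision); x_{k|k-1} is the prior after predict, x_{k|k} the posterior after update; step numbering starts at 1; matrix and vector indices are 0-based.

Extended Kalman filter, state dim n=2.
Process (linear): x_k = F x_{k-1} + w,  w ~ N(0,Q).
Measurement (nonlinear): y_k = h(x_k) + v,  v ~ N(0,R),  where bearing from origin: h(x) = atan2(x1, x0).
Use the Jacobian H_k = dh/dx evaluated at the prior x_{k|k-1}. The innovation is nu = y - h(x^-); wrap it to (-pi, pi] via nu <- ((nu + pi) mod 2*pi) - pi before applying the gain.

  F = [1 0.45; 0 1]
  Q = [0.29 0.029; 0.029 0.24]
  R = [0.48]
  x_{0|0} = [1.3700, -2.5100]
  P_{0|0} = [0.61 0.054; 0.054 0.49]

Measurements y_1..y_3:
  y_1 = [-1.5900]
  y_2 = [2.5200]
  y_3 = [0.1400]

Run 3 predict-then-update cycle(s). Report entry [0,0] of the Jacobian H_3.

H_jac[0,0] = 0.1429

step 1: x^-=[0.2405, -2.5100]  P^-=[1.0478 0.3035; 0.3035 0.7300]  H_jac=[0.3948 0.0378]  S=[0.6534]  K=[0.6506; 0.2256]  nu=[-0.1147]  x^+=[0.1659, -2.5359]  P^+=[0.7712 0.2076; 0.2076 0.6967]
step 2: x^-=[-0.9753, -2.5359]  P^-=[1.3891 0.5501; 0.5501 0.9367]  H_jac=[0.3435 -0.1321]  S=[0.6103]  K=[0.6628; 0.1068]  nu=[-1.8252]  x^+=[-2.1850, -2.7309]  P^+=[1.1210 0.5069; 0.5069 0.9298]
step 3: x^-=[-3.4139, -2.7309]  P^-=[2.0555 0.9543; 0.9543 1.1698]  H_jac=[0.1429 -0.1786]  S=[0.5106]  K=[0.2414; -0.1422]  nu=[2.6069]  x^+=[-2.7847, -3.1016]  P^+=[2.0257 0.9718; 0.9718 1.1594]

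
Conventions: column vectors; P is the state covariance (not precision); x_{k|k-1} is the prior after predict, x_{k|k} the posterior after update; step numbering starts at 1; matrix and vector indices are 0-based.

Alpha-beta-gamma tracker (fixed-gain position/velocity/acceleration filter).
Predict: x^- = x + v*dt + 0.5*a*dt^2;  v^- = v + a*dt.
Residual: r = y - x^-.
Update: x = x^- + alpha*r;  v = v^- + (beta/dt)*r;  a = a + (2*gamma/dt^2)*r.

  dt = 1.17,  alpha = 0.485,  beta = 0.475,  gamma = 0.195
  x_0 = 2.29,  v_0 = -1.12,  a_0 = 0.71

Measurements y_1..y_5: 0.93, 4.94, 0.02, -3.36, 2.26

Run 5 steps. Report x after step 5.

step 1: x_pred=1.4656  r=-0.5356  x^+=1.2058  v^+=-0.5067  a^+=0.5574
step 2: x_pred=0.9945  r=3.9455  x^+=2.9081  v^+=1.7473  a^+=1.6815
step 3: x_pred=6.1033  r=-6.0833  x^+=3.1529  v^+=1.2449  a^+=-0.0516
step 4: x_pred=4.5741  r=-7.9341  x^+=0.7261  v^+=-2.0366  a^+=-2.3121
step 5: x_pred=-3.2392  r=5.4992  x^+=-0.5721  v^+=-2.5091  a^+=-0.7453

x_post = -0.5721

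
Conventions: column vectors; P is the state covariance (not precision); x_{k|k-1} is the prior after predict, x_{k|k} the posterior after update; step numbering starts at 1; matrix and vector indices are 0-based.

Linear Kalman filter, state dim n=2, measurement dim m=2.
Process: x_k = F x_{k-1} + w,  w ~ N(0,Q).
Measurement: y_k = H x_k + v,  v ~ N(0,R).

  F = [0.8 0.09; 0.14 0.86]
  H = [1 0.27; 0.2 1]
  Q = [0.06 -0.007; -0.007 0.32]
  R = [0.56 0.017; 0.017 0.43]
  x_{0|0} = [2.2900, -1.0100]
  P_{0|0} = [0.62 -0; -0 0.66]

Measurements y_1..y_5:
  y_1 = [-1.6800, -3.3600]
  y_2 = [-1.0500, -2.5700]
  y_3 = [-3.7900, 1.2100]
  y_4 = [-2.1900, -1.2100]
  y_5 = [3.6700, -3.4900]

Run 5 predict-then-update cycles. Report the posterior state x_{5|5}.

x_post = [-0.0332, -1.8448]

step 1: x^-=[1.7411, -0.5480]  P^-=[0.4621 0.1135; 0.1135 0.8203]  S=[1.1432 0.4506; 0.4506 1.3142]  K=[0.4270 0.0103; 0.0465 0.6255]  nu=[-3.2731, -3.1602]  x^+=[0.3109, -2.6770]  P^+=[0.2496 -0.0382; -0.0382 0.2774]
step 2: x^-=[0.0078, -2.2587]  P^-=[0.2165 0.0156; 0.0156 0.5209]  S=[0.8229 0.2174; 0.2174 0.9658]  K=[0.2680 0.0007; 0.0495 0.5314]  nu=[-0.4479, -0.3129]  x^+=[-0.1125, -2.4471]  P^+=[0.1573 -0.0266; -0.0266 0.2347]
step 3: x^-=[-0.3102, -2.1203]  P^-=[0.1587 0.0101; 0.0101 0.4902]  S=[0.7600 0.1918; 0.1918 0.9306]  K=[0.2122 0.0013; 0.0570 0.5172]  nu=[-2.9073, 3.3923]  x^+=[-0.9227, -0.5314]  P^+=[0.1244 -0.0207; -0.0207 0.2275]
step 4: x^-=[-0.7860, -0.5862]  P^-=[0.1385 0.0100; 0.0100 0.4857]  S=[0.7393 0.1864; 0.1864 0.9253]  K=[0.1904 0.0024; 0.0611 0.5148]  nu=[-1.2458, -0.4666]  x^+=[-1.0243, -0.9026]  P^+=[0.1115 -0.0180; -0.0180 0.2260]
step 5: x^-=[-0.9006, -0.9196]  P^-=[0.1306 0.0104; 0.0104 0.4850]  S=[0.7316 0.1850; 0.1850 0.9244]  K=[0.1816 0.0031; 0.0631 0.5143]  nu=[4.8189, -2.3903]  x^+=[-0.0332, -1.8448]  P^+=[0.1063 -0.0168; -0.0168 0.2256]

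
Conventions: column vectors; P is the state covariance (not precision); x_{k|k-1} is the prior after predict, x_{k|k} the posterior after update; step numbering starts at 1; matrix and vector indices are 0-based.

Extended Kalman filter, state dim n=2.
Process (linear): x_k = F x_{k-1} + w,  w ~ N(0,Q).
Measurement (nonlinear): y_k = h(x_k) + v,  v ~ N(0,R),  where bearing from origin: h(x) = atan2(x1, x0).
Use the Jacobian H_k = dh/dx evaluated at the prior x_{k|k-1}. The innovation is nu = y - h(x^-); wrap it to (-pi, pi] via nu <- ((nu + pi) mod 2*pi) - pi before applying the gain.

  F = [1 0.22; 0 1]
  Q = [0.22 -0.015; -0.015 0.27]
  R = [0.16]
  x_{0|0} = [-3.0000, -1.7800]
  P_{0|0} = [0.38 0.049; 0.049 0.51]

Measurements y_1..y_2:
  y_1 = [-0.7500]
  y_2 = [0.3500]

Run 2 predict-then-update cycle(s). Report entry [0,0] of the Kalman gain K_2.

K[0,0] = 0.4493

step 1: x^-=[-3.3916, -1.7800]  P^-=[0.6462 0.1462; 0.1462 0.7800]  H_jac=[0.1213 -0.2312]  S=[0.2030]  K=[0.2198; -0.8009]  nu=[1.9083]  x^+=[-2.9723, -3.3083]  P^+=[0.6364 0.1819; 0.1819 0.6498]
step 2: x^-=[-3.7001, -3.3083]  P^-=[0.9679 0.3099; 0.3099 0.9198]  H_jac=[0.1343 -0.1502]  S=[0.1857]  K=[0.4493; -0.5198]  nu=[2.7620]  x^+=[-2.4590, -4.7441]  P^+=[0.9304 0.3533; 0.3533 0.8696]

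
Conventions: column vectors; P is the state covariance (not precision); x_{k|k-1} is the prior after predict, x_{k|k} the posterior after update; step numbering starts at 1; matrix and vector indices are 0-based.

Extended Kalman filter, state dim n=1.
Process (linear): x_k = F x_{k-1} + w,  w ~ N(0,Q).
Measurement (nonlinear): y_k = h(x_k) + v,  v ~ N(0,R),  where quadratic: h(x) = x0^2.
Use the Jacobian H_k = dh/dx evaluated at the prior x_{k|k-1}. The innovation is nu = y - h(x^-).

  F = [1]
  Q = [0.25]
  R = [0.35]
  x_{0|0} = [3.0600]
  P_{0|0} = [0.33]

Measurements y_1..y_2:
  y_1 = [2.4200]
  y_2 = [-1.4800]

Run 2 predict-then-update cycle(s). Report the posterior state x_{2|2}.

step 1: x^-=[3.0600]  P^-=[0.5800]  H_jac=[6.1200]  S=[22.0736]  K=[0.1608]  nu=[-6.9436]  x^+=[1.9434]  P^+=[0.0092]
step 2: x^-=[1.9434]  P^-=[0.2592]  H_jac=[3.8868]  S=[4.2658]  K=[0.2362]  nu=[-5.2569]  x^+=[0.7019]  P^+=[0.0213]

x_post = [0.7019]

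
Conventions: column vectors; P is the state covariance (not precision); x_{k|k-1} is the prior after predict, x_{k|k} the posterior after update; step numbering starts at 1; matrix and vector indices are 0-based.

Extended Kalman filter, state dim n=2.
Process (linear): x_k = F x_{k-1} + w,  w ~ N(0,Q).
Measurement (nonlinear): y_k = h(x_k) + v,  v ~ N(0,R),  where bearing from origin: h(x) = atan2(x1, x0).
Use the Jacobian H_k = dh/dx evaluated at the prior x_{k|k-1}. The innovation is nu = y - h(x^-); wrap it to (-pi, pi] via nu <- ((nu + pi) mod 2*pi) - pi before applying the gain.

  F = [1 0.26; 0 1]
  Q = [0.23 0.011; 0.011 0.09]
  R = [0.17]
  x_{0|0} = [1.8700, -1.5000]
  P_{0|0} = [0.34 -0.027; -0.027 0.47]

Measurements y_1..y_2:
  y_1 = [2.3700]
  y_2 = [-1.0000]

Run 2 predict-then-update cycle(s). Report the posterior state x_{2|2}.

step 1: x^-=[1.4800, -1.5000]  P^-=[0.5877 0.1062; 0.1062 0.5600]  H_jac=[0.3378 0.3333]  S=[0.3232]  K=[0.7238; 0.6885]  nu=[-3.1211]  x^+=[-0.7791, -3.6489]  P^+=[0.4184 -0.0549; -0.0549 0.4068]
step 2: x^-=[-1.7278, -3.6489]  P^-=[0.6474 0.0619; 0.0619 0.4968]  H_jac=[0.2239 -0.1060]  S=[0.2051]  K=[0.6746; -0.1892]  nu=[1.0130]  x^+=[-1.0444, -3.8406]  P^+=[0.5540 0.0881; 0.0881 0.4894]

x_post = [-1.0444, -3.8406]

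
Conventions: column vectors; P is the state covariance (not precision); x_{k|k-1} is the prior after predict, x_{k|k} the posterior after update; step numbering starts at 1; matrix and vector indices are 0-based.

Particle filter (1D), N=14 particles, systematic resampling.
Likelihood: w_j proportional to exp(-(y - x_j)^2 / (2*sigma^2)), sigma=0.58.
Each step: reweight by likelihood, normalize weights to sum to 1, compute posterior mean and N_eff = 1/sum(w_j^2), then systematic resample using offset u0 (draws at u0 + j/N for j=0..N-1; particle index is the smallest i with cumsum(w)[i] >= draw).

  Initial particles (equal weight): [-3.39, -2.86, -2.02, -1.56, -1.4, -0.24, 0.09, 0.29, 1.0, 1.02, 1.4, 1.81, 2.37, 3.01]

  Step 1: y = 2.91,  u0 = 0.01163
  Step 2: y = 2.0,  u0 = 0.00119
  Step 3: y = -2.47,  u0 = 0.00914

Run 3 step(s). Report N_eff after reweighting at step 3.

step 1: w=[0.0000, 0.0000, 0.0000, 0.0000, 0.0000, 0.0000, 0.0000, 0.0000, 0.0024, 0.0027, 0.0183, 0.0899, 0.3519, 0.5348]  mean=2.6372  Neff=2.3907  idx=[10, 11, 12, 12, 12, 12, 12, 13, 13, 13, 13, 13, 13, 13]
step 2: w=[0.0819, 0.1326, 0.1141, 0.1141, 0.1141, 0.1141, 0.1141, 0.0307, 0.0307, 0.0307, 0.0307, 0.0307, 0.0307, 0.0307]  mean=2.3539  Neff=10.4173  idx=[0, 0, 1, 2, 2, 3, 3, 4, 5, 5, 6, 7, 9, 11]
step 3: w=[0.4983, 0.4983, 0.0035, 0.0000, 0.0000, 0.0000, 0.0000, 0.0000, 0.0000, 0.0000, 0.0000, 0.0000, 0.0000, 0.0000]  mean=1.4014  Neff=2.0140  idx=[0, 0, 0, 0, 0, 0, 0, 1, 1, 1, 1, 1, 1, 1]

N_eff = 2.0140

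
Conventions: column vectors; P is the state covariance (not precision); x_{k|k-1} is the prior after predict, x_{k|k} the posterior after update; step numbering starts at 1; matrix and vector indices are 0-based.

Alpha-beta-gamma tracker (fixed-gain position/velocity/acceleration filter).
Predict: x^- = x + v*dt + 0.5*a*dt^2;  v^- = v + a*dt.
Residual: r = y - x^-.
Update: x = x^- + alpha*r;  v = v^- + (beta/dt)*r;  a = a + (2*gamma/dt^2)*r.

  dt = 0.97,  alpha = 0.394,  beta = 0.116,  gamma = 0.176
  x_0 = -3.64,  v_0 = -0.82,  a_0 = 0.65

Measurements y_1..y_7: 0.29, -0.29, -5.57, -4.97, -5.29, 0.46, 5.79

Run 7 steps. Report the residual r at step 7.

resid = 17.8192

step 1: x_pred=-4.1296  r=4.4196  x^+=-2.3883  v^+=0.3390  a^+=2.3034
step 2: x_pred=-0.9758  r=0.6858  x^+=-0.7056  v^+=2.6554  a^+=2.5600
step 3: x_pred=3.0745  r=-8.6445  x^+=-0.3315  v^+=4.1048  a^+=-0.6740
step 4: x_pred=3.3331  r=-8.3031  x^+=0.0617  v^+=2.4580  a^+=-3.7803
step 5: x_pred=0.6675  r=-5.9575  x^+=-1.6797  v^+=-1.9213  a^+=-6.0090
step 6: x_pred=-6.3703  r=6.8303  x^+=-3.6792  v^+=-6.9332  a^+=-3.4538
step 7: x_pred=-12.0292  r=17.8192  x^+=-5.0084  v^+=-8.1524  a^+=3.2126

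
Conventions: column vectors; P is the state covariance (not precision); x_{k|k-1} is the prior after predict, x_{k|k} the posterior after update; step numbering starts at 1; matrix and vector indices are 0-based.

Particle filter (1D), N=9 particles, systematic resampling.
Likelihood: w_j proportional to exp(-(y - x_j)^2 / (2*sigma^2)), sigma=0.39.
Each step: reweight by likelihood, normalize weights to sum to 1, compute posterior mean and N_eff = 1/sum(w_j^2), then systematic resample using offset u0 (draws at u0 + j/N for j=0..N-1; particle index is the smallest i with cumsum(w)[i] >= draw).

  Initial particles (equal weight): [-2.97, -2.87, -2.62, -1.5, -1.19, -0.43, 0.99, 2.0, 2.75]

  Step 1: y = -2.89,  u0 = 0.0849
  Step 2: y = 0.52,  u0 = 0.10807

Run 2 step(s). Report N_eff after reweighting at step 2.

step 1: w=[0.3539, 0.3610, 0.2844, 0.0006, 0.0000, 0.0000, 0.0000, 0.0000, 0.0000]  mean=-2.8334  Neff=2.9720  idx=[0, 0, 0, 1, 1, 1, 2, 2, 2]
step 2: w=[0.0002, 0.0002, 0.0002, 0.0015, 0.0015, 0.0015, 0.3316, 0.3316, 0.3316]  mean=-2.6213  Neff=3.0310  idx=[6, 6, 6, 7, 7, 7, 8, 8, 8]

N_eff = 3.0310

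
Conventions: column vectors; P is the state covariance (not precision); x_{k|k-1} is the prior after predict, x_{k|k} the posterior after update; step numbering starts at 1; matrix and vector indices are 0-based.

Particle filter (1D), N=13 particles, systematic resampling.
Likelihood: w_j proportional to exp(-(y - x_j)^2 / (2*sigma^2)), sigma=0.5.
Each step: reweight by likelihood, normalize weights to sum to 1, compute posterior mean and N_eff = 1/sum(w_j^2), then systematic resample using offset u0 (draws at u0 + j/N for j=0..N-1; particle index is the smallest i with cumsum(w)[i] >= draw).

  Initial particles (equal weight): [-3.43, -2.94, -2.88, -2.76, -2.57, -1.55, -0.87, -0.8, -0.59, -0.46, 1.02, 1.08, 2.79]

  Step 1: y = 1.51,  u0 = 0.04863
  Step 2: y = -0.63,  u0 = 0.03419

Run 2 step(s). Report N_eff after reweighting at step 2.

N_eff = 12.4932

step 1: w=[0.0000, 0.0000, 0.0000, 0.0000, 0.0000, 0.0000, 0.0000, 0.0000, 0.0001, 0.0003, 0.4590, 0.5126, 0.0280]  mean=1.0996  Neff=2.1090  idx=[10, 10, 10, 10, 10, 10, 11, 11, 11, 11, 11, 11, 11]
step 2: w=[0.0937, 0.0937, 0.0937, 0.0937, 0.0937, 0.0937, 0.0626, 0.0626, 0.0626, 0.0626, 0.0626, 0.0626, 0.0626]  mean=1.0463  Neff=12.4932  idx=[0, 1, 2, 2, 3, 4, 5, 6, 7, 8, 9, 11, 12]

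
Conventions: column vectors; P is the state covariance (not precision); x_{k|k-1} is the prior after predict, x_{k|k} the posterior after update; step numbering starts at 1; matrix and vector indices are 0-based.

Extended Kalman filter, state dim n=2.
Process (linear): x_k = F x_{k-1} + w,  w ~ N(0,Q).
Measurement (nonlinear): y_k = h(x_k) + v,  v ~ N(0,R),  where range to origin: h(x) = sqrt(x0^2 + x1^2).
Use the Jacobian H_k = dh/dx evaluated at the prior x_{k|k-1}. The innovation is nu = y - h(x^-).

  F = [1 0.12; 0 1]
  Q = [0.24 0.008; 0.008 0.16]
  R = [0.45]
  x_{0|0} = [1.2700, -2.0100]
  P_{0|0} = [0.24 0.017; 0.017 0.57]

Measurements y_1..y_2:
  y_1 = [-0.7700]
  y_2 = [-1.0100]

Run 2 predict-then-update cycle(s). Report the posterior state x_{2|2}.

x_post = [-0.4008, -0.2435]

step 1: x^-=[1.0288, -2.0100]  P^-=[0.4923 0.0934; 0.0934 0.7300]  H_jac=[0.4556 -0.8902]  S=[1.0549]  K=[0.1338; -0.5757]  nu=[-3.0280]  x^+=[0.6236, -0.2669]  P^+=[0.4734 0.1747; 0.1747 0.3804]
step 2: x^-=[0.5916, -0.2669]  P^-=[0.7608 0.2283; 0.2283 0.5404]  H_jac=[0.9115 -0.4112]  S=[1.0024]  K=[0.5982; -0.0141]  nu=[-1.6590]  x^+=[-0.4008, -0.2435]  P^+=[0.4021 0.2367; 0.2367 0.5402]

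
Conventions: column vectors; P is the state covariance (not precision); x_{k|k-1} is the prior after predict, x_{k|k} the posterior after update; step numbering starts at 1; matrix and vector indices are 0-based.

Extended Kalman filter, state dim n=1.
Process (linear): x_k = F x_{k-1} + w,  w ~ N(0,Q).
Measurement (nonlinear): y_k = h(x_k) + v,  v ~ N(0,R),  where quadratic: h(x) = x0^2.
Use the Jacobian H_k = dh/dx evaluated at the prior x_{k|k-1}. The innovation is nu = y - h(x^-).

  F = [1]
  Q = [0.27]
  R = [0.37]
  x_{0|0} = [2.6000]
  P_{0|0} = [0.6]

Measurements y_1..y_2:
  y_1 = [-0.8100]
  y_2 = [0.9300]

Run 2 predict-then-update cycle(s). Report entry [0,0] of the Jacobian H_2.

step 1: x^-=[2.6000]  P^-=[0.8700]  H_jac=[5.2000]  S=[23.8948]  K=[0.1893]  nu=[-7.5700]  x^+=[1.1668]  P^+=[0.0135]
step 2: x^-=[1.1668]  P^-=[0.2835]  H_jac=[2.3335]  S=[1.9136]  K=[0.3457]  nu=[-0.4314]  x^+=[1.0177]  P^+=[0.0548]

H_jac[0,0] = 2.3335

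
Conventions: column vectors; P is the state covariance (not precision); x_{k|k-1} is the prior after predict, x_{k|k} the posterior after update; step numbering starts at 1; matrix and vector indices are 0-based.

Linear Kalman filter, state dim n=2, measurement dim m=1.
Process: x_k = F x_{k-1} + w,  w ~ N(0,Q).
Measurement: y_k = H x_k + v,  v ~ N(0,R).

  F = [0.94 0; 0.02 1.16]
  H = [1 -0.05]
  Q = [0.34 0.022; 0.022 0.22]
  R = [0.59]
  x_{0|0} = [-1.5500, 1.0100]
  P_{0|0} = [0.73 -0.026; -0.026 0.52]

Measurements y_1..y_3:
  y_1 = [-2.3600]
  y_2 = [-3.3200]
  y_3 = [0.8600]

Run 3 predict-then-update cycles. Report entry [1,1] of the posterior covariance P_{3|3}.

P_post[1,1] = 2.1833

step 1: x^-=[-1.4570, 1.1406]  P^-=[0.9850 0.0074; 0.0074 0.9188]  S=[1.5766]  K=[0.6246; -0.0245]  nu=[-0.8460]  x^+=[-1.9854, 1.1613]  P^+=[0.3701 0.0315; 0.0315 0.9179]
step 2: x^-=[-1.8662, 1.3074]  P^-=[0.6670 0.0633; 0.0633 1.4567]  S=[1.2543]  K=[0.5292; -0.0076]  nu=[-1.3884]  x^+=[-2.6010, 1.3180]  P^+=[0.3157 0.0683; 0.0683 1.4566]
step 3: x^-=[-2.4450, 1.4768]  P^-=[0.6189 0.1024; 0.1024 2.1833]  S=[1.2041]  K=[0.5097; -0.0056]  nu=[3.3788]  x^+=[-0.7226, 1.4580]  P^+=[0.3060 0.1059; 0.1059 2.1833]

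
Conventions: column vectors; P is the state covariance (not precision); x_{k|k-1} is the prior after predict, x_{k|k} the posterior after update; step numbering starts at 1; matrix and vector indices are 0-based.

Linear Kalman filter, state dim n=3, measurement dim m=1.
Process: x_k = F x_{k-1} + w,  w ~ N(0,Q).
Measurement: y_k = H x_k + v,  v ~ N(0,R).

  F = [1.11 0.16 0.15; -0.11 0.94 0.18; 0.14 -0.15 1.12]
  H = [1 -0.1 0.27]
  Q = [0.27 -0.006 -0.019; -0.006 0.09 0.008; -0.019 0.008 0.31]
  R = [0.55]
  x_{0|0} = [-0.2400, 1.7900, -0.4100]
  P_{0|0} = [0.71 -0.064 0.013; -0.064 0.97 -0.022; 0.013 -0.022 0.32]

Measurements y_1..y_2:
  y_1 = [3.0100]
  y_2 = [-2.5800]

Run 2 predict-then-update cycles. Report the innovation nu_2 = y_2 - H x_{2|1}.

innov = [-5.0792]

step 1: x^-=[-0.0415, 1.6352, -0.7613]  P^-=[1.1574 -0.0052 0.1440; -0.0052 0.9713 -0.1085; 0.1440 -0.1085 0.7613]  S=[1.8572]  K=[0.6444; -0.0709; 0.1941]  nu=[3.4206]  x^+=[2.1626, 1.3928, -0.0975]  P^+=[0.3862 0.0796 -0.0882; 0.0796 0.9620 -0.0830; -0.0882 -0.0830 0.6914]
step 2: x^-=[2.6088, 1.0538, -0.0153]  P^-=[0.7809 0.1616 -0.0019; 0.1616 0.9260 -0.0589; -0.0019 -0.0589 1.2033]  S=[1.3977]  K=[0.5468; 0.0380; 0.2353]  nu=[-5.0792]  x^+=[-0.1685, 0.8608, -1.2103]  P^+=[0.3631 0.1326 -0.1817; 0.1326 0.9240 -0.0714; -0.1817 -0.0714 1.1260]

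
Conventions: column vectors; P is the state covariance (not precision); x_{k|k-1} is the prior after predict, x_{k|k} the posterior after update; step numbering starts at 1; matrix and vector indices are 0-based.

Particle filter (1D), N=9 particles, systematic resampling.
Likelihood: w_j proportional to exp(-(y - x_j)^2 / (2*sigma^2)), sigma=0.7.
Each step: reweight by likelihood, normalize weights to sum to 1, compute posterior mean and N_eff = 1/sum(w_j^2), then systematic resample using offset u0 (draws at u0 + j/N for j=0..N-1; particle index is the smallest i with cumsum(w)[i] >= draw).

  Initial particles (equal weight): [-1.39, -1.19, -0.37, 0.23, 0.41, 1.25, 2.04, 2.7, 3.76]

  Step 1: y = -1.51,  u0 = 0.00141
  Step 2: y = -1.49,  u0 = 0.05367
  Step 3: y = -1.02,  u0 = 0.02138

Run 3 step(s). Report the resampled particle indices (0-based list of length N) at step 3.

resampled_idx = [0, 1, 2, 3, 4, 5, 6, 7, 8]

step 1: w=[0.4437, 0.4056, 0.1195, 0.0205, 0.0105, 0.0002, 0.0000, 0.0000, 0.0000]  mean=-1.1344  Neff=2.6582  idx=[0, 0, 0, 0, 1, 1, 1, 1, 2]
step 2: w=[0.1255, 0.1255, 0.1255, 0.1255, 0.1157, 0.1157, 0.1157, 0.1157, 0.0353]  mean=-1.2615  Neff=8.4905  idx=[0, 1, 2, 3, 3, 4, 5, 6, 7]
step 3: w=[0.1056, 0.1056, 0.1056, 0.1056, 0.1056, 0.1179, 0.1179, 0.1179, 0.1179]  mean=-1.2956  Neff=8.9728  idx=[0, 1, 2, 3, 4, 5, 6, 7, 8]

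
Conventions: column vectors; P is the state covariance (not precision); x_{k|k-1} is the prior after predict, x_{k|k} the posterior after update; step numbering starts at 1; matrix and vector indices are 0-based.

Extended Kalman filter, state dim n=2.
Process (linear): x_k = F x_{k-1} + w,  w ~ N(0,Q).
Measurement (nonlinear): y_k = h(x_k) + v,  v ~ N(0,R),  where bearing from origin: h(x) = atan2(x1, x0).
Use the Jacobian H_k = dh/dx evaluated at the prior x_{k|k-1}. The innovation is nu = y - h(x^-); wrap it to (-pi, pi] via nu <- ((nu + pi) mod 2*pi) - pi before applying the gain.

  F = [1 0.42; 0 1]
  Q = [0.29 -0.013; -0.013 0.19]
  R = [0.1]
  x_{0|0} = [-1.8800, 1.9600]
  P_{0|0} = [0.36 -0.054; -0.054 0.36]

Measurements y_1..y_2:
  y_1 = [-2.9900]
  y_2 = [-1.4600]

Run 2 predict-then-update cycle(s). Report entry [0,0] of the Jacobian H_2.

step 1: x^-=[-1.0568, 1.9600]  P^-=[0.6681 0.0842; 0.0842 0.5500]  H_jac=[-0.3953 -0.2131]  S=[0.2436]  K=[-1.1580; -0.6179]  nu=[1.2279]  x^+=[-2.4787, 1.2013]  P^+=[0.3415 -0.0901; -0.0901 0.4570]
step 2: x^-=[-1.9742, 1.2013]  P^-=[0.6365 0.0889; 0.0889 0.6470]  H_jac=[-0.2249 -0.3697]  S=[0.2354]  K=[-0.7477; -1.1010]  nu=[2.2282]  x^+=[-3.6403, -1.2519]  P^+=[0.5049 -0.1049; -0.1049 0.3617]

H_jac[0,0] = -0.2249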